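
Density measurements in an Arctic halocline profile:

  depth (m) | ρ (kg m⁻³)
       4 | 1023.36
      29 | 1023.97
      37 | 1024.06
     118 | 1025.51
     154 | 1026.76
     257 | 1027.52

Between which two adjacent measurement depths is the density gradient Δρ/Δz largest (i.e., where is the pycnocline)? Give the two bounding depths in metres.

Compute the density gradient over each adjacent pair:
  4–29 m: Δρ/Δz = 0.61/25 = 0.024 kg m⁻⁴
  29–37 m: Δρ/Δz = 0.09/8 = 0.011 kg m⁻⁴
  37–118 m: Δρ/Δz = 1.45/81 = 0.018 kg m⁻⁴
  118–154 m: Δρ/Δz = 1.25/36 = 0.035 kg m⁻⁴
  154–257 m: Δρ/Δz = 0.76/103 = 7.4 × 10⁻³ kg m⁻⁴
The largest gradient is in the 118–154 m interval — the pycnocline.

118–154 m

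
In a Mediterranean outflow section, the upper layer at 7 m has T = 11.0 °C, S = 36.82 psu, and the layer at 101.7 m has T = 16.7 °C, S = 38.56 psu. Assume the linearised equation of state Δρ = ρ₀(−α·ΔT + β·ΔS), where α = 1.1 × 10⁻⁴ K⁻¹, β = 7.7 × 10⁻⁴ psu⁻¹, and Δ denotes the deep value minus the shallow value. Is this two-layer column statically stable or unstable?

ΔT = 16.7 − 11.0 = +5.7 K and ΔS = 38.56 − 36.82 = +1.74 psu (deep − shallow).
−αΔT = -6.27 × 10⁻⁴; βΔS = 1.3398 × 10⁻³; sum Δρ/ρ₀ = 7.128 × 10⁻⁴.
Δρ/ρ₀ > 0, so Δρ > 0: deeper water is denser → statically stable.

stable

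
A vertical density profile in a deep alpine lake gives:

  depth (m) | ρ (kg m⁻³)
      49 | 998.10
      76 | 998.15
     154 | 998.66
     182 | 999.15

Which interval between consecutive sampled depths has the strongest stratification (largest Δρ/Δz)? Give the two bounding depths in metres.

Compute the density gradient over each adjacent pair:
  49–76 m: Δρ/Δz = 0.05/27 = 1.9 × 10⁻³ kg m⁻⁴
  76–154 m: Δρ/Δz = 0.51/78 = 6.5 × 10⁻³ kg m⁻⁴
  154–182 m: Δρ/Δz = 0.49/28 = 0.017 kg m⁻⁴
The largest gradient is in the 154–182 m interval — the pycnocline.

154–182 m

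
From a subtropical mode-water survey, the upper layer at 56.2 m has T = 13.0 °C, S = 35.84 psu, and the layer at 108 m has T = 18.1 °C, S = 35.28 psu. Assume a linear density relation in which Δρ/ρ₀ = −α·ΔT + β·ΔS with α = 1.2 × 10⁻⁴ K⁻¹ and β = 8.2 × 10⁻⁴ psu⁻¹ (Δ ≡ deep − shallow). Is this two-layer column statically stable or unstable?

ΔT = 18.1 − 13.0 = +5.1 K and ΔS = 35.28 − 35.84 = -0.56 psu (deep − shallow).
−αΔT = -6.12 × 10⁻⁴; βΔS = -4.592 × 10⁻⁴; sum Δρ/ρ₀ = -1.0712 × 10⁻³.
Δρ/ρ₀ < 0, so Δρ < 0: deeper water is lighter → statically unstable; the column would overturn.

unstable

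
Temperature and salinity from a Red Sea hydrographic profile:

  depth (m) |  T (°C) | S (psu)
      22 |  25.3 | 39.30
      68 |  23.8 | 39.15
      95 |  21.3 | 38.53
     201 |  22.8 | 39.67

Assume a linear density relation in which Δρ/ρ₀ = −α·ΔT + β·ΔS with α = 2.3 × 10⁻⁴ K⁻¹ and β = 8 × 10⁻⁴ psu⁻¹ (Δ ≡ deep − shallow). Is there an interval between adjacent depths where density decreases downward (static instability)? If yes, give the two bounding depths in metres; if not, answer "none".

Evaluate Δρ/ρ₀ = −αΔT + βΔS across each adjacent pair:
  22–68 m: −αΔT+βΔS = −(2.3 × 10⁻⁴)(-1.5)+(8 × 10⁻⁴)(-0.15) = 2.3 × 10⁻⁴ → stable
  68–95 m: −αΔT+βΔS = −(2.3 × 10⁻⁴)(-2.5)+(8 × 10⁻⁴)(-0.62) = 7.9 × 10⁻⁵ → stable
  95–201 m: −αΔT+βΔS = −(2.3 × 10⁻⁴)(+1.5)+(8 × 10⁻⁴)(+1.14) = 5.7 × 10⁻⁴ → stable
Every interval has Δρ > 0: the column is stably stratified throughout.

none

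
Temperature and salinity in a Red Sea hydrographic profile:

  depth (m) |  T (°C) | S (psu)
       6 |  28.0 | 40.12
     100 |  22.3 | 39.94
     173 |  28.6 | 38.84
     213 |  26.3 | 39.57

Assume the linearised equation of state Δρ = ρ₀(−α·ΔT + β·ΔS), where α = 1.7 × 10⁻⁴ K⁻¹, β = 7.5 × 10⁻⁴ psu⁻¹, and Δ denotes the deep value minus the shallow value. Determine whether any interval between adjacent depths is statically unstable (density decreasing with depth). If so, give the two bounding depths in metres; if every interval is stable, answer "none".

Evaluate Δρ/ρ₀ = −αΔT + βΔS across each adjacent pair:
  6–100 m: −αΔT+βΔS = −(1.7 × 10⁻⁴)(-5.7)+(7.5 × 10⁻⁴)(-0.18) = 8.3 × 10⁻⁴ → stable
  100–173 m: −αΔT+βΔS = −(1.7 × 10⁻⁴)(+6.3)+(7.5 × 10⁻⁴)(-1.10) = -1.9 × 10⁻³ → UNSTABLE
  173–213 m: −αΔT+βΔS = −(1.7 × 10⁻⁴)(-2.3)+(7.5 × 10⁻⁴)(+0.73) = 9.4 × 10⁻⁴ → stable
The 100–173 m interval has Δρ < 0: lighter water underlies denser water.

100–173 m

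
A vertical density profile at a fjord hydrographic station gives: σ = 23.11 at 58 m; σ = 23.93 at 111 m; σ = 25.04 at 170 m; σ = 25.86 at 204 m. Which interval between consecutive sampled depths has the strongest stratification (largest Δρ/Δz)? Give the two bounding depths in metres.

170–204 m

Compute the density gradient over each adjacent pair:
  58–111 m: Δρ/Δz = 0.82/53 = 0.015 kg m⁻⁴
  111–170 m: Δρ/Δz = 1.11/59 = 0.019 kg m⁻⁴
  170–204 m: Δρ/Δz = 0.82/34 = 0.024 kg m⁻⁴
The largest gradient is in the 170–204 m interval — the pycnocline.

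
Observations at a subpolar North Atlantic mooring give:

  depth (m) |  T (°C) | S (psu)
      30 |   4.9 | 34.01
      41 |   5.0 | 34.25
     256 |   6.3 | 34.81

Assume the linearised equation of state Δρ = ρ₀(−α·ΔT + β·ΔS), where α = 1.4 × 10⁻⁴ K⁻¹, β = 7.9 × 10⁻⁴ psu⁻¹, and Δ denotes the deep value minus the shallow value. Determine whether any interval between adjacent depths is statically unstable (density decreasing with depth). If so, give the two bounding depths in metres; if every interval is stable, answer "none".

none

Evaluate Δρ/ρ₀ = −αΔT + βΔS across each adjacent pair:
  30–41 m: −αΔT+βΔS = −(1.4 × 10⁻⁴)(+0.1)+(7.9 × 10⁻⁴)(+0.24) = 1.8 × 10⁻⁴ → stable
  41–256 m: −αΔT+βΔS = −(1.4 × 10⁻⁴)(+1.3)+(7.9 × 10⁻⁴)(+0.56) = 2.6 × 10⁻⁴ → stable
Every interval has Δρ > 0: the column is stably stratified throughout.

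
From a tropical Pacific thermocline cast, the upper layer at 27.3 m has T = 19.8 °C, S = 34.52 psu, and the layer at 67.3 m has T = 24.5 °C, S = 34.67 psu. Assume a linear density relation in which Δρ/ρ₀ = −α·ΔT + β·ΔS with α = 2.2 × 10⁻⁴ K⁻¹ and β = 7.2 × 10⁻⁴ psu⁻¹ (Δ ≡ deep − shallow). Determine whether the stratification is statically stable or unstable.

ΔT = 24.5 − 19.8 = +4.7 K and ΔS = 34.67 − 34.52 = +0.15 psu (deep − shallow).
−αΔT = -1.034 × 10⁻³; βΔS = 1.08 × 10⁻⁴; sum Δρ/ρ₀ = -9.26 × 10⁻⁴.
Δρ/ρ₀ < 0, so Δρ < 0: deeper water is lighter → statically unstable; the column would overturn.

unstable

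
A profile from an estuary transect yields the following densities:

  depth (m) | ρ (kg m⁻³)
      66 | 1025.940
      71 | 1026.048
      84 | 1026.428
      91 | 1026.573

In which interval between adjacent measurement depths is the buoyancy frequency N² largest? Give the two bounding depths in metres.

Compute the density gradient over each adjacent pair:
  66–71 m: Δρ/Δz = 0.108/5 = 0.022 kg m⁻⁴
  71–84 m: Δρ/Δz = 0.380/13 = 0.029 kg m⁻⁴
  84–91 m: Δρ/Δz = 0.145/7 = 0.021 kg m⁻⁴
The largest gradient is in the 71–84 m interval — the pycnocline.

71–84 m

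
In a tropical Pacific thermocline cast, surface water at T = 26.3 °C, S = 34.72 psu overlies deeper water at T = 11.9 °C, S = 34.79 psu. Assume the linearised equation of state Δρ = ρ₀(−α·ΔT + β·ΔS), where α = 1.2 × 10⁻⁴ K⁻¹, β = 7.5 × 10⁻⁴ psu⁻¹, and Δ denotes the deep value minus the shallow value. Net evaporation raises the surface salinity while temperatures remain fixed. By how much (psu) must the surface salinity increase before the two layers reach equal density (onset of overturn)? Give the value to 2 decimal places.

2.37 psu

Neutral buoyancy requires −α(T_deep − T_surf) + β(S_deep − S_surf′) = 0.
S_surf′ = S_deep − (α/β)·ΔT = 34.79 − (1.2 × 10⁻⁴/7.5 × 10⁻⁴)·(-14.4) = 37.0940 psu.
Increase required: 37.0940 − 34.72 = 2.3740 psu.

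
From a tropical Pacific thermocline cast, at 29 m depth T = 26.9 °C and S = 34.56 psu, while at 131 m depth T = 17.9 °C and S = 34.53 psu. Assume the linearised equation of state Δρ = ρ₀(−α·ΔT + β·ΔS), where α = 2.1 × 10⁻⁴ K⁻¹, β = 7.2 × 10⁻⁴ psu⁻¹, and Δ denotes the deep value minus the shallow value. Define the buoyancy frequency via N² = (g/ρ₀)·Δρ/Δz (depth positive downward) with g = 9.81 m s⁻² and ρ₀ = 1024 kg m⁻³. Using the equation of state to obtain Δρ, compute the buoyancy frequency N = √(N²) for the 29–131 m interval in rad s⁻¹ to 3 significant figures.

ΔT = -9.0 K, ΔS = -0.03 psu (deep − shallow).
Δρ/ρ₀ = −αΔT + βΔS = 1.89 × 10⁻³ − 2.16 × 10⁻⁵ = 1.8684 × 10⁻³, so Δρ ≈ 1.913 kg m⁻³.
N² = (g/ρ₀)·Δρ/Δz = g·(Δρ/ρ₀)/Δz = 9.81 × 1.8684 × 10⁻³ / 102 = 1.7970 × 10⁻⁴ s⁻².
N = √(1.7970 × 10⁻⁴) = 0.013405 rad s⁻¹ ≈ 0.0134 rad s⁻¹.

0.0134 rad s⁻¹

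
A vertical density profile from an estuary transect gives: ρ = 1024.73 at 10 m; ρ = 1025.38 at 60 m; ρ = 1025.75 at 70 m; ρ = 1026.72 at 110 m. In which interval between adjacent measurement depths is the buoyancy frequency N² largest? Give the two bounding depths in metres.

Compute the density gradient over each adjacent pair:
  10–60 m: Δρ/Δz = 0.65/50 = 0.013 kg m⁻⁴
  60–70 m: Δρ/Δz = 0.37/10 = 0.037 kg m⁻⁴
  70–110 m: Δρ/Δz = 0.97/40 = 0.024 kg m⁻⁴
The largest gradient is in the 60–70 m interval — the pycnocline.

60–70 m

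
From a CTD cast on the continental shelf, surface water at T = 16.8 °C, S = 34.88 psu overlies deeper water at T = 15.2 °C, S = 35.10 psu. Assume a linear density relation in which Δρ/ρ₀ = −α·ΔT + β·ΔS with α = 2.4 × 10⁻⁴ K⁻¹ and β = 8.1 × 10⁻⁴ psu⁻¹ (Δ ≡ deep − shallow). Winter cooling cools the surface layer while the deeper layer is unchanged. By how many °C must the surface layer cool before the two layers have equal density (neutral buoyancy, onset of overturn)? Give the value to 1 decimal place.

2.3 °C

Neutral buoyancy requires Δρ = 0, i.e. −α(T_deep − T_surf′) + β(S_deep − S_surf) = 0.
T_surf′ = T_deep − (β/α)·ΔS = 15.2 − (8.1 × 10⁻⁴/2.4 × 10⁻⁴)·(+0.22) = 14.457 °C.
Cooling required: 16.8 − (14.457) = 2.343 °C.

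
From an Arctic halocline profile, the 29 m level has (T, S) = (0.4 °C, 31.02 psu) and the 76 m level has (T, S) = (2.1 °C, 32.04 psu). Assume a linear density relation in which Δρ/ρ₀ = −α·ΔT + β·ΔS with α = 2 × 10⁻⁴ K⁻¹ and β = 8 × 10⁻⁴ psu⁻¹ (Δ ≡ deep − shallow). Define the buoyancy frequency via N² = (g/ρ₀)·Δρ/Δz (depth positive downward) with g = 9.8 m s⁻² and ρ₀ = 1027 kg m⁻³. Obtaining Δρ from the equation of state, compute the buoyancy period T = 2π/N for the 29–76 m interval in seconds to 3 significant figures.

631 s

ΔT = +1.7 K, ΔS = +1.02 psu (deep − shallow).
Δρ/ρ₀ = −αΔT + βΔS = -3.40 × 10⁻⁴ + 8.16 × 10⁻⁴ = 4.76 × 10⁻⁴, so Δρ ≈ 0.4889 kg m⁻³.
N² = (g/ρ₀)·Δρ/Δz = g·(Δρ/ρ₀)/Δz = 9.8 × 4.76 × 10⁻⁴ / 47 = 9.9251 × 10⁻⁵ s⁻².
N = √(9.9251 × 10⁻⁵) = 9.9625 × 10⁻³ rad s⁻¹ → T = 2π/N = 630.68 s ≈ 631 s.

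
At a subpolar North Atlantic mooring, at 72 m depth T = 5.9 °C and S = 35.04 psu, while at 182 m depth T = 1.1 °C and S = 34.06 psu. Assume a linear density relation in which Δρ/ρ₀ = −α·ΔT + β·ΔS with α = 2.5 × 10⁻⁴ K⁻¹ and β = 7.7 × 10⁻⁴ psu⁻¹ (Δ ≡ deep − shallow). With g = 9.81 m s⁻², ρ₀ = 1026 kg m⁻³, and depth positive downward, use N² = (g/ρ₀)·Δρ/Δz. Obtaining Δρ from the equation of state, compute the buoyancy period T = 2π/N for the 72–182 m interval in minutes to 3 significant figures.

16.6 min

ΔT = -4.8 K, ΔS = -0.98 psu (deep − shallow).
Δρ/ρ₀ = −αΔT + βΔS = 1.20 × 10⁻³ − 7.546 × 10⁻⁴ = 4.454 × 10⁻⁴, so Δρ ≈ 0.4570 kg m⁻³.
N² = (g/ρ₀)·Δρ/Δz = g·(Δρ/ρ₀)/Δz = 9.81 × 4.454 × 10⁻⁴ / 110 = 3.9722 × 10⁻⁵ s⁻².
N = √(3.9722 × 10⁻⁵) = 6.3025 × 10⁻³ rad s⁻¹ → T = 2π/N = 996.94 s = 16.616 min ≈ 16.6 min.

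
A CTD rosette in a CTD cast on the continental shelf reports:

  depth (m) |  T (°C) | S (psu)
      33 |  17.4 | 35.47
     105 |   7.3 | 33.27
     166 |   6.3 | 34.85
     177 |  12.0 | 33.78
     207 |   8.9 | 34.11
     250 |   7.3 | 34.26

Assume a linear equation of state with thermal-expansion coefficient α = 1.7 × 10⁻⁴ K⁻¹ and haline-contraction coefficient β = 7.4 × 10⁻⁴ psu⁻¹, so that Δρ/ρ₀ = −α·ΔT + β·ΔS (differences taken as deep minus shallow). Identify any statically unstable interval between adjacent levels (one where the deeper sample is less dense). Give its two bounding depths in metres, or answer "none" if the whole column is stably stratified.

166–177 m

Evaluate Δρ/ρ₀ = −αΔT + βΔS across each adjacent pair:
  33–105 m: −αΔT+βΔS = −(1.7 × 10⁻⁴)(-10.1)+(7.4 × 10⁻⁴)(-2.20) = 8.9 × 10⁻⁵ → stable
  105–166 m: −αΔT+βΔS = −(1.7 × 10⁻⁴)(-1.0)+(7.4 × 10⁻⁴)(+1.58) = 1.3 × 10⁻³ → stable
  166–177 m: −αΔT+βΔS = −(1.7 × 10⁻⁴)(+5.7)+(7.4 × 10⁻⁴)(-1.07) = -1.8 × 10⁻³ → UNSTABLE
  177–207 m: −αΔT+βΔS = −(1.7 × 10⁻⁴)(-3.1)+(7.4 × 10⁻⁴)(+0.33) = 7.7 × 10⁻⁴ → stable
  207–250 m: −αΔT+βΔS = −(1.7 × 10⁻⁴)(-1.6)+(7.4 × 10⁻⁴)(+0.15) = 3.8 × 10⁻⁴ → stable
The 166–177 m interval has Δρ < 0: lighter water underlies denser water.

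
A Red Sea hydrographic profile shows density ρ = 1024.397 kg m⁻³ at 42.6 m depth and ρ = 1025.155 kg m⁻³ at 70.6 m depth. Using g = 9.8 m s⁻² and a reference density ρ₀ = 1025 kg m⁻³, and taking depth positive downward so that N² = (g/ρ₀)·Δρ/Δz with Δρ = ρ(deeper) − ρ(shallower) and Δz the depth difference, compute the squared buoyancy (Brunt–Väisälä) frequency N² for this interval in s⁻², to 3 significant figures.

Δρ = 1025.155 − 1024.397 = 0.758 kg m⁻³ over Δz = 70.6 − 42.6 = 28 m.
N² = (9.8/1025) × (0.758/28) = 2.5883 × 10⁻⁴ s⁻² ≈ 2.59 × 10⁻⁴ s⁻².

2.59 × 10⁻⁴ s⁻²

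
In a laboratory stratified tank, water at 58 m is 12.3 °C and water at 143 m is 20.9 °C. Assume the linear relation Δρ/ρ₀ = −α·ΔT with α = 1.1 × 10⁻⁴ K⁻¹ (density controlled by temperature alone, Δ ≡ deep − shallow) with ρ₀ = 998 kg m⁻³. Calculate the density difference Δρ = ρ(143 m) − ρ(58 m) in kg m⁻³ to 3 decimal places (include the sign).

-0.944 kg m⁻³

ΔT = +8.6 K, Δρ/ρ₀ = −αΔT = -9.46 × 10⁻⁴.
Δρ = 998 × (-9.46 × 10⁻⁴) = -0.944 kg m⁻³.
Negative Δρ: lighter below, statically unstable.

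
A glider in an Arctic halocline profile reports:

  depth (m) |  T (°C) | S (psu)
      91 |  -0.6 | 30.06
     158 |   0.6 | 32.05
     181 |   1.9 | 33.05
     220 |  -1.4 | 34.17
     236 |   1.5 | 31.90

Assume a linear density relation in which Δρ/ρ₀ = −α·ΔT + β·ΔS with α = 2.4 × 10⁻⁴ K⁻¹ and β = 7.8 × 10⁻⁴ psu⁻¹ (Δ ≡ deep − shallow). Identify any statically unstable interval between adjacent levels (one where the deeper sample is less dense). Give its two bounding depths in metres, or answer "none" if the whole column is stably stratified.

Evaluate Δρ/ρ₀ = −αΔT + βΔS across each adjacent pair:
  91–158 m: −αΔT+βΔS = −(2.4 × 10⁻⁴)(+1.2)+(7.8 × 10⁻⁴)(+1.99) = 1.3 × 10⁻³ → stable
  158–181 m: −αΔT+βΔS = −(2.4 × 10⁻⁴)(+1.3)+(7.8 × 10⁻⁴)(+1.00) = 4.7 × 10⁻⁴ → stable
  181–220 m: −αΔT+βΔS = −(2.4 × 10⁻⁴)(-3.3)+(7.8 × 10⁻⁴)(+1.12) = 1.7 × 10⁻³ → stable
  220–236 m: −αΔT+βΔS = −(2.4 × 10⁻⁴)(+2.9)+(7.8 × 10⁻⁴)(-2.27) = -2.5 × 10⁻³ → UNSTABLE
The 220–236 m interval has Δρ < 0: lighter water underlies denser water.

220–236 m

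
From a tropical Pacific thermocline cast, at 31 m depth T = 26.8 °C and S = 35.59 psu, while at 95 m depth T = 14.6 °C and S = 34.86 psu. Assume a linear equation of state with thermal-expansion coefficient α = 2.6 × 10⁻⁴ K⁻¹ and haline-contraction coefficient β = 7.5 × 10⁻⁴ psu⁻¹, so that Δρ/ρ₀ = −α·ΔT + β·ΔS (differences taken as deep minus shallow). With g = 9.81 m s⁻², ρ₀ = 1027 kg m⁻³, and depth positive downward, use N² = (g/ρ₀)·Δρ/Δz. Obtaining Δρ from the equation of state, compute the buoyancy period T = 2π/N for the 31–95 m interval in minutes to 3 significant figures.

ΔT = -12.2 K, ΔS = -0.73 psu (deep − shallow).
Δρ/ρ₀ = −αΔT + βΔS = 3.172 × 10⁻³ − 5.475 × 10⁻⁴ = 2.6245 × 10⁻³, so Δρ ≈ 2.695 kg m⁻³.
N² = (g/ρ₀)·Δρ/Δz = g·(Δρ/ρ₀)/Δz = 9.81 × 2.6245 × 10⁻³ / 64 = 4.0229 × 10⁻⁴ s⁻².
N = √(4.0229 × 10⁻⁴) = 0.020057 rad s⁻¹ → T = 2π/N = 313.27 s = 5.2212 min ≈ 5.22 min.

5.22 min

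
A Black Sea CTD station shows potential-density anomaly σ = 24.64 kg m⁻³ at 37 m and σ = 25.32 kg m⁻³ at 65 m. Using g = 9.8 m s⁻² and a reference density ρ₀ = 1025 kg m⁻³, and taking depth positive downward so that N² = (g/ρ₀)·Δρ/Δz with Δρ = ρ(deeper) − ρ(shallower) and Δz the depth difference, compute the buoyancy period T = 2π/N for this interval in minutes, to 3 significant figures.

6.87 min

Δρ = 1025.32 − 1024.64 = 0.68 kg m⁻³ over Δz = 65 − 37 = 28 m.
N² = (9.8/1025) × (0.68/28) = 2.3220 × 10⁻⁴ s⁻².
N = √(2.3220 × 10⁻⁴) = 0.015238 rad s⁻¹, so T = 2π/N = 412.34 s = 6.8723 min ≈ 6.87 min.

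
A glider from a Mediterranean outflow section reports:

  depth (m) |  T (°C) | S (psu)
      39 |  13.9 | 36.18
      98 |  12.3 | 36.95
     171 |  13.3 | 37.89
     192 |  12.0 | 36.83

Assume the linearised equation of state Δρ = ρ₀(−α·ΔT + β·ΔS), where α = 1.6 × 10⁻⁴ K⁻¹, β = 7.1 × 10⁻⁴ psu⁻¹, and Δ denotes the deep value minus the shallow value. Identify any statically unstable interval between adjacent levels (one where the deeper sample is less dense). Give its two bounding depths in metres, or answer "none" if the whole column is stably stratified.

171–192 m

Evaluate Δρ/ρ₀ = −αΔT + βΔS across each adjacent pair:
  39–98 m: −αΔT+βΔS = −(1.6 × 10⁻⁴)(-1.6)+(7.1 × 10⁻⁴)(+0.77) = 8.0 × 10⁻⁴ → stable
  98–171 m: −αΔT+βΔS = −(1.6 × 10⁻⁴)(+1.0)+(7.1 × 10⁻⁴)(+0.94) = 5.1 × 10⁻⁴ → stable
  171–192 m: −αΔT+βΔS = −(1.6 × 10⁻⁴)(-1.3)+(7.1 × 10⁻⁴)(-1.06) = -5.4 × 10⁻⁴ → UNSTABLE
The 171–192 m interval has Δρ < 0: lighter water underlies denser water.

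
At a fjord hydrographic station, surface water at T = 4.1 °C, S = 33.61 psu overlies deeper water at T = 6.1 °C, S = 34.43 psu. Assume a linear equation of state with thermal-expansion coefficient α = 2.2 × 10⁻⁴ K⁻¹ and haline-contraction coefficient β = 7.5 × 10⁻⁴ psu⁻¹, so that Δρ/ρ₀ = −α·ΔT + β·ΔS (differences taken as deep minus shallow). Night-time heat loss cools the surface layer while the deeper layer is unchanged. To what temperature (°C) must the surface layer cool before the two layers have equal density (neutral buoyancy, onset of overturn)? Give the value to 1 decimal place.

3.3 °C

Neutral buoyancy requires Δρ = 0, i.e. −α(T_deep − T_surf′) + β(S_deep − S_surf) = 0.
T_surf′ = T_deep − (β/α)·ΔS = 6.1 − (7.5 × 10⁻⁴/2.2 × 10⁻⁴)·(+0.82) = 3.305 °C.
Cooling required: 4.1 − (3.305) = 0.795 °C.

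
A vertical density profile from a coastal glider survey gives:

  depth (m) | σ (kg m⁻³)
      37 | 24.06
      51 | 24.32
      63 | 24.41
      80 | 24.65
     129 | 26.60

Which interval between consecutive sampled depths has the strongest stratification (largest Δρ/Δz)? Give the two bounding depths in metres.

80–129 m

Compute the density gradient over each adjacent pair:
  37–51 m: Δρ/Δz = 0.26/14 = 0.019 kg m⁻⁴
  51–63 m: Δρ/Δz = 0.09/12 = 7.5 × 10⁻³ kg m⁻⁴
  63–80 m: Δρ/Δz = 0.24/17 = 0.014 kg m⁻⁴
  80–129 m: Δρ/Δz = 1.95/49 = 0.040 kg m⁻⁴
The largest gradient is in the 80–129 m interval — the pycnocline.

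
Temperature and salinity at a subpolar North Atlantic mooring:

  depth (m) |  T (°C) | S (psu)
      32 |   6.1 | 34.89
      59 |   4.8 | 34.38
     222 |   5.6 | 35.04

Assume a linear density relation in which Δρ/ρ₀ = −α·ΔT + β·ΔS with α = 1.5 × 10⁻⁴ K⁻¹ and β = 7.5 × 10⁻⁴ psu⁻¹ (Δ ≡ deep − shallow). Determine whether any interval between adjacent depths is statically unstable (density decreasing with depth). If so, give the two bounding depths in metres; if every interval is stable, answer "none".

32–59 m

Evaluate Δρ/ρ₀ = −αΔT + βΔS across each adjacent pair:
  32–59 m: −αΔT+βΔS = −(1.5 × 10⁻⁴)(-1.3)+(7.5 × 10⁻⁴)(-0.51) = -1.9 × 10⁻⁴ → UNSTABLE
  59–222 m: −αΔT+βΔS = −(1.5 × 10⁻⁴)(+0.8)+(7.5 × 10⁻⁴)(+0.66) = 3.8 × 10⁻⁴ → stable
The 32–59 m interval has Δρ < 0: lighter water underlies denser water.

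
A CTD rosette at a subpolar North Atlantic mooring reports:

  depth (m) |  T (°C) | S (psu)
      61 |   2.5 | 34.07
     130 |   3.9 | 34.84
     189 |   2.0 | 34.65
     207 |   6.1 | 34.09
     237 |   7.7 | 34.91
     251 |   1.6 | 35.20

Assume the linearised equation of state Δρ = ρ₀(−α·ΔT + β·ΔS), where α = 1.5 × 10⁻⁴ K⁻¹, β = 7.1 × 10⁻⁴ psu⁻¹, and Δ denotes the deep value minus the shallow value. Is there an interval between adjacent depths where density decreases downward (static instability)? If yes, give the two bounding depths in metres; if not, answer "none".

189–207 m

Evaluate Δρ/ρ₀ = −αΔT + βΔS across each adjacent pair:
  61–130 m: −αΔT+βΔS = −(1.5 × 10⁻⁴)(+1.4)+(7.1 × 10⁻⁴)(+0.77) = 3.4 × 10⁻⁴ → stable
  130–189 m: −αΔT+βΔS = −(1.5 × 10⁻⁴)(-1.9)+(7.1 × 10⁻⁴)(-0.19) = 1.5 × 10⁻⁴ → stable
  189–207 m: −αΔT+βΔS = −(1.5 × 10⁻⁴)(+4.1)+(7.1 × 10⁻⁴)(-0.56) = -1.0 × 10⁻³ → UNSTABLE
  207–237 m: −αΔT+βΔS = −(1.5 × 10⁻⁴)(+1.6)+(7.1 × 10⁻⁴)(+0.82) = 3.4 × 10⁻⁴ → stable
  237–251 m: −αΔT+βΔS = −(1.5 × 10⁻⁴)(-6.1)+(7.1 × 10⁻⁴)(+0.29) = 1.1 × 10⁻³ → stable
The 189–207 m interval has Δρ < 0: lighter water underlies denser water.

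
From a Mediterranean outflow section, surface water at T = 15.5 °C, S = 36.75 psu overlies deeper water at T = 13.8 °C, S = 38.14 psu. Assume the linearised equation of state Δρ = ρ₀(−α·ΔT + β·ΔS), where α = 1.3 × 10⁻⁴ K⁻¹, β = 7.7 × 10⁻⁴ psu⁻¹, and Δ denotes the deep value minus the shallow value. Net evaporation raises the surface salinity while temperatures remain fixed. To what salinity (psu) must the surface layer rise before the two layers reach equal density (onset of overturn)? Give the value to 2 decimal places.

38.43 psu

Neutral buoyancy requires −α(T_deep − T_surf) + β(S_deep − S_surf′) = 0.
S_surf′ = S_deep − (α/β)·ΔT = 38.14 − (1.3 × 10⁻⁴/7.7 × 10⁻⁴)·(-1.7) = 38.4270 psu.
Increase required: 38.4270 − 36.75 = 1.6770 psu.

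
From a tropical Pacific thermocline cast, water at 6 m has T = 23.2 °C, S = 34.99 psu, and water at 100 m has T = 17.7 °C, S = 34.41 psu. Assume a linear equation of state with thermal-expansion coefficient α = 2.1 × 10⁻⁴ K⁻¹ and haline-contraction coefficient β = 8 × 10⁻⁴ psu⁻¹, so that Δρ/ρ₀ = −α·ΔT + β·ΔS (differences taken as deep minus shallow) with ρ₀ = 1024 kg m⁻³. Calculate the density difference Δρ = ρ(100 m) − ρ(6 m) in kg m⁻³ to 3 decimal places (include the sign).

+0.708 kg m⁻³

ΔT = -5.5 K, ΔS = -0.58 psu (deep − shallow).
Δρ/ρ₀ = −(2.1 × 10⁻⁴)(-5.5) + (8 × 10⁻⁴)(-0.58) = 6.91 × 10⁻⁴.
Δρ = 1024 × (6.91 × 10⁻⁴) = +0.708 kg m⁻³.
Positive Δρ: denser below, stable.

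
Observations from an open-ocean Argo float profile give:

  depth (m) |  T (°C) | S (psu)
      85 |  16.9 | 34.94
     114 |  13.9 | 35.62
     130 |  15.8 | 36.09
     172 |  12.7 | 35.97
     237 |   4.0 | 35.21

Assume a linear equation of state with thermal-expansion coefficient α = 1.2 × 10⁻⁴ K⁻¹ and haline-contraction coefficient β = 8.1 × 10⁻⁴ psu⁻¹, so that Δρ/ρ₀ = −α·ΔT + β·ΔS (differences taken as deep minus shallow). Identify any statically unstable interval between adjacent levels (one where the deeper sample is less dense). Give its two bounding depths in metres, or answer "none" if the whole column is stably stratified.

Evaluate Δρ/ρ₀ = −αΔT + βΔS across each adjacent pair:
  85–114 m: −αΔT+βΔS = −(1.2 × 10⁻⁴)(-3.0)+(8.1 × 10⁻⁴)(+0.68) = 9.1 × 10⁻⁴ → stable
  114–130 m: −αΔT+βΔS = −(1.2 × 10⁻⁴)(+1.9)+(8.1 × 10⁻⁴)(+0.47) = 1.5 × 10⁻⁴ → stable
  130–172 m: −αΔT+βΔS = −(1.2 × 10⁻⁴)(-3.1)+(8.1 × 10⁻⁴)(-0.12) = 2.7 × 10⁻⁴ → stable
  172–237 m: −αΔT+βΔS = −(1.2 × 10⁻⁴)(-8.7)+(8.1 × 10⁻⁴)(-0.76) = 4.3 × 10⁻⁴ → stable
Every interval has Δρ > 0: the column is stably stratified throughout.

none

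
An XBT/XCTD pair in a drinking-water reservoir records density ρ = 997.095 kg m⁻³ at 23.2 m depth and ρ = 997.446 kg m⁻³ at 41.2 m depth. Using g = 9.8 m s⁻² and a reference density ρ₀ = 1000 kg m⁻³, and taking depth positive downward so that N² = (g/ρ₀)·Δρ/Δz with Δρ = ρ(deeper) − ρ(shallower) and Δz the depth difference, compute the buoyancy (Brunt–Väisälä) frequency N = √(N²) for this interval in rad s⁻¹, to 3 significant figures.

0.0138 rad s⁻¹

Δρ = 997.446 − 997.095 = 0.351 kg m⁻³ over Δz = 41.2 − 23.2 = 18 m.
N² = (9.8/1000) × (0.351/18) = 1.9110 × 10⁻⁴ s⁻².
N = √(1.9110 × 10⁻⁴) = 0.013824 rad s⁻¹ ≈ 0.0138 rad s⁻¹.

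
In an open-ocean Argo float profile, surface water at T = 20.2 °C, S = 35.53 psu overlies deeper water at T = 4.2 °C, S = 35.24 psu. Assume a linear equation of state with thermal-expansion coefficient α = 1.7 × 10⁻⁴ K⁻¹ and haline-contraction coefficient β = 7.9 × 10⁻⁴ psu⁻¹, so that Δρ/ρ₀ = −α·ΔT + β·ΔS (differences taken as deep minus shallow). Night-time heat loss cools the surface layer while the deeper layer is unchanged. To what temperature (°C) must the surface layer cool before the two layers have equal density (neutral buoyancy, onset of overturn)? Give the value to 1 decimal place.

5.5 °C

Neutral buoyancy requires Δρ = 0, i.e. −α(T_deep − T_surf′) + β(S_deep − S_surf) = 0.
T_surf′ = T_deep − (β/α)·ΔS = 4.2 − (7.9 × 10⁻⁴/1.7 × 10⁻⁴)·(-0.29) = 5.548 °C.
Cooling required: 20.2 − (5.548) = 14.652 °C.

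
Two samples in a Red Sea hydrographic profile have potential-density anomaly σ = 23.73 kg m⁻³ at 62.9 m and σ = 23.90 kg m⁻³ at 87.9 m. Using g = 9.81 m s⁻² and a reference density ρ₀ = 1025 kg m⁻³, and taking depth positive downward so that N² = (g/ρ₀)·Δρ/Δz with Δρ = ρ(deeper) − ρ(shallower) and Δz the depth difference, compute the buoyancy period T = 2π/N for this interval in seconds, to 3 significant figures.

779 s

Δρ = 1023.90 − 1023.73 = 0.17 kg m⁻³ over Δz = 87.9 − 62.9 = 25 m.
N² = (9.81/1025) × (0.17/25) = 6.5081 × 10⁻⁵ s⁻².
N = √(6.5081 × 10⁻⁵) = 8.0673 × 10⁻³ rad s⁻¹, so T = 2π/N = 778.85 s ≈ 779 s.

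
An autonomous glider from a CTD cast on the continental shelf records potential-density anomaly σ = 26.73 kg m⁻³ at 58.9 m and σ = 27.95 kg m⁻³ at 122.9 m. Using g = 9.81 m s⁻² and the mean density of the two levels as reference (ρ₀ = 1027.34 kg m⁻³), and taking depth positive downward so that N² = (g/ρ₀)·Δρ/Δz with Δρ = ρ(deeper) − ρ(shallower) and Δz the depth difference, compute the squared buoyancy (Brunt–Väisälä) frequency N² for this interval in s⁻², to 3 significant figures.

Δρ = 1027.95 − 1026.73 = 1.22 kg m⁻³ over Δz = 122.9 − 58.9 = 64 m.
N² = (9.81/1027.34) × (1.22/64) = 1.8203 × 10⁻⁴ s⁻² ≈ 1.82 × 10⁻⁴ s⁻².

1.82 × 10⁻⁴ s⁻²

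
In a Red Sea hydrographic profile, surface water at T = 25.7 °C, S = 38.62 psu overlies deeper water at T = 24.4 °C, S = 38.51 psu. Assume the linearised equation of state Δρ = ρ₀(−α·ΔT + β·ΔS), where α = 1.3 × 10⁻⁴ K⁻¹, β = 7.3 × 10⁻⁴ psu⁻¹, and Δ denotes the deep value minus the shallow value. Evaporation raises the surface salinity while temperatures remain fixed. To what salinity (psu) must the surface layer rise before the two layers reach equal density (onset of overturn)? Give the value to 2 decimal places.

38.74 psu

Neutral buoyancy requires −α(T_deep − T_surf) + β(S_deep − S_surf′) = 0.
S_surf′ = S_deep − (α/β)·ΔT = 38.51 − (1.3 × 10⁻⁴/7.3 × 10⁻⁴)·(-1.3) = 38.7415 psu.
Increase required: 38.7415 − 38.62 = 0.1215 psu.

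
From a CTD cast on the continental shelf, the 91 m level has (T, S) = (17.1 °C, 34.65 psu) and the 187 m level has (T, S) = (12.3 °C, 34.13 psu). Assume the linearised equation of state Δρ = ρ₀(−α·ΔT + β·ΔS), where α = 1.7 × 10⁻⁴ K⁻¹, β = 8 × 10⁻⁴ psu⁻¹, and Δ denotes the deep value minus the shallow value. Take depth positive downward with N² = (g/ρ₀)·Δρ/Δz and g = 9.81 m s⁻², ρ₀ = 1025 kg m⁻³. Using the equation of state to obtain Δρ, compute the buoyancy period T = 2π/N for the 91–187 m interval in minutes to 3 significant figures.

ΔT = -4.8 K, ΔS = -0.52 psu (deep − shallow).
Δρ/ρ₀ = −αΔT + βΔS = 8.16 × 10⁻⁴ − 4.16 × 10⁻⁴ = 4.00 × 10⁻⁴, so Δρ ≈ 0.4100 kg m⁻³.
N² = (g/ρ₀)·Δρ/Δz = g·(Δρ/ρ₀)/Δz = 9.81 × 4.00 × 10⁻⁴ / 96 = 4.0875 × 10⁻⁵ s⁻².
N = √(4.0875 × 10⁻⁵) = 6.3934 × 10⁻³ rad s⁻¹ → T = 2π/N = 982.76 s = 16.379 min ≈ 16.4 min.

16.4 min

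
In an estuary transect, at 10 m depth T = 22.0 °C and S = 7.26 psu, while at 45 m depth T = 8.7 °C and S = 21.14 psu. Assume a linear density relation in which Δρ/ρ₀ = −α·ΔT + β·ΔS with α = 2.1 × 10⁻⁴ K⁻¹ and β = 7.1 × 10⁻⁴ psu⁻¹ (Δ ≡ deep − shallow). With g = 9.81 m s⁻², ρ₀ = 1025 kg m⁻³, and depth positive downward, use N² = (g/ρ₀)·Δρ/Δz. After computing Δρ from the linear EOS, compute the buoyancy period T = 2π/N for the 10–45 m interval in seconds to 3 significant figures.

106 s

ΔT = -13.3 K, ΔS = +13.88 psu (deep − shallow).
Δρ/ρ₀ = −αΔT + βΔS = 2.793 × 10⁻³ + 9.8548 × 10⁻³ = 0.0126478, so Δρ ≈ 12.96 kg m⁻³.
N² = (g/ρ₀)·Δρ/Δz = g·(Δρ/ρ₀)/Δz = 9.81 × 0.0126478 / 35 = 3.5450 × 10⁻³ s⁻².
N = √(3.5450 × 10⁻³) = 0.059540 rad s⁻¹ → T = 2π/N = 105.53 s ≈ 106 s.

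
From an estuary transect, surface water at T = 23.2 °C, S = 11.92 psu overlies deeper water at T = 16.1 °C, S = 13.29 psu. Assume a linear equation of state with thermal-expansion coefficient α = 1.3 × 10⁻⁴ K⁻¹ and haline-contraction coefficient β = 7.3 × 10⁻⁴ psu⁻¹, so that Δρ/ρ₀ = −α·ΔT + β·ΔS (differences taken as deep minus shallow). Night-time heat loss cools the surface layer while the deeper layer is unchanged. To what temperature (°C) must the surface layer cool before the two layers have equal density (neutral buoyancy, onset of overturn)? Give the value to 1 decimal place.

Neutral buoyancy requires Δρ = 0, i.e. −α(T_deep − T_surf′) + β(S_deep − S_surf) = 0.
T_surf′ = T_deep − (β/α)·ΔS = 16.1 − (7.3 × 10⁻⁴/1.3 × 10⁻⁴)·(+1.37) = 8.407 °C.
Cooling required: 23.2 − (8.407) = 14.793 °C.

8.4 °C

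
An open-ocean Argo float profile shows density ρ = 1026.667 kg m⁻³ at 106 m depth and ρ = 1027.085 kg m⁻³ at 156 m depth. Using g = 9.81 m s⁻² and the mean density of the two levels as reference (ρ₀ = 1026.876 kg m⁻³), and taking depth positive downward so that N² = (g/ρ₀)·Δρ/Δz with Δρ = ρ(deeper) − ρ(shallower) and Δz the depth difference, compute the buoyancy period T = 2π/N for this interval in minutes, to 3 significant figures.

11.7 min

Δρ = 1027.085 − 1026.667 = 0.418 kg m⁻³ over Δz = 156 − 106 = 50 m.
N² = (9.81/1026.876) × (0.418/50) = 7.9865 × 10⁻⁵ s⁻².
N = √(7.9865 × 10⁻⁵) = 8.9367 × 10⁻³ rad s⁻¹, so T = 2π/N = 703.08 s = 11.718 min ≈ 11.7 min.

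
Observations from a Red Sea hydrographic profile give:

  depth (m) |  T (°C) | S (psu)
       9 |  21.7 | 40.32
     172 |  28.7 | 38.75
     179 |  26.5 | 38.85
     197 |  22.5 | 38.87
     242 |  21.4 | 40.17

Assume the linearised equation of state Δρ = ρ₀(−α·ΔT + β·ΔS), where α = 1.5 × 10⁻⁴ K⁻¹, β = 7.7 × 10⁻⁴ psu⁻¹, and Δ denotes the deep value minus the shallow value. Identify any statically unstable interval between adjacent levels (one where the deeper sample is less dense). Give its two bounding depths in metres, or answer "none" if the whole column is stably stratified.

9–172 m

Evaluate Δρ/ρ₀ = −αΔT + βΔS across each adjacent pair:
  9–172 m: −αΔT+βΔS = −(1.5 × 10⁻⁴)(+7.0)+(7.7 × 10⁻⁴)(-1.57) = -2.3 × 10⁻³ → UNSTABLE
  172–179 m: −αΔT+βΔS = −(1.5 × 10⁻⁴)(-2.2)+(7.7 × 10⁻⁴)(+0.10) = 4.1 × 10⁻⁴ → stable
  179–197 m: −αΔT+βΔS = −(1.5 × 10⁻⁴)(-4.0)+(7.7 × 10⁻⁴)(+0.02) = 6.2 × 10⁻⁴ → stable
  197–242 m: −αΔT+βΔS = −(1.5 × 10⁻⁴)(-1.1)+(7.7 × 10⁻⁴)(+1.30) = 1.2 × 10⁻³ → stable
The 9–172 m interval has Δρ < 0: lighter water underlies denser water.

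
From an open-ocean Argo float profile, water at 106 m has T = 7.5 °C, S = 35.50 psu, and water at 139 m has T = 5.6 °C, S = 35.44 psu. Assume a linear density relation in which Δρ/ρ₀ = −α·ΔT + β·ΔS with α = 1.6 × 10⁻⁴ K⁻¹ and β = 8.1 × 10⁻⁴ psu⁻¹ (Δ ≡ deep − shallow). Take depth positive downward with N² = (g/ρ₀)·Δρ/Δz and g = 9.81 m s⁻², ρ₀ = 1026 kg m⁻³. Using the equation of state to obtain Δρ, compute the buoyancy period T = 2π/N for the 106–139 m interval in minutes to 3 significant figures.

12.0 min

ΔT = -1.9 K, ΔS = -0.06 psu (deep − shallow).
Δρ/ρ₀ = −αΔT + βΔS = 3.04 × 10⁻⁴ − 4.86 × 10⁻⁵ = 2.554 × 10⁻⁴, so Δρ ≈ 0.2620 kg m⁻³.
N² = (g/ρ₀)·Δρ/Δz = g·(Δρ/ρ₀)/Δz = 9.81 × 2.554 × 10⁻⁴ / 33 = 7.5923 × 10⁻⁵ s⁻².
N = √(7.5923 × 10⁻⁵) = 8.7134 × 10⁻³ rad s⁻¹ → T = 2π/N = 721.09 s = 12.018 min ≈ 12.0 min.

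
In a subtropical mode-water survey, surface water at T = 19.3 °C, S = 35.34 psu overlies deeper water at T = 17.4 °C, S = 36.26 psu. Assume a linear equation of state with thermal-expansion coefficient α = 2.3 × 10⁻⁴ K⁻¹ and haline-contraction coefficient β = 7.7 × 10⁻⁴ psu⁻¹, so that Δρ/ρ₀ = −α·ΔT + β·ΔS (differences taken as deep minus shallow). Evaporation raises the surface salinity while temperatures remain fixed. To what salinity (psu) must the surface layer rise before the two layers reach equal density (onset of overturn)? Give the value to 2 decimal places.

36.83 psu

Neutral buoyancy requires −α(T_deep − T_surf) + β(S_deep − S_surf′) = 0.
S_surf′ = S_deep − (α/β)·ΔT = 36.26 − (2.3 × 10⁻⁴/7.7 × 10⁻⁴)·(-1.9) = 36.8275 psu.
Increase required: 36.8275 − 35.34 = 1.4875 psu.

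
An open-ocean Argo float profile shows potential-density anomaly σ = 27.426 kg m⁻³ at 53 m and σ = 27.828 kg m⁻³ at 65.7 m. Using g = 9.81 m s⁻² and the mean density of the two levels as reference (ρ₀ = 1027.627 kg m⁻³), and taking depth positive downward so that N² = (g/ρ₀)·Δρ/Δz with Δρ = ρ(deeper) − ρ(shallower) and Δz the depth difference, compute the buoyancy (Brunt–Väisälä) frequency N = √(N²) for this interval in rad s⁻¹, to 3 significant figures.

0.0174 rad s⁻¹

Δρ = 1027.828 − 1027.426 = 0.402 kg m⁻³ over Δz = 65.7 − 53 = 12.7 m.
N² = (9.81/1027.627) × (0.402/12.7) = 3.0217 × 10⁻⁴ s⁻².
N = √(3.0217 × 10⁻⁴) = 0.017383 rad s⁻¹ ≈ 0.0174 rad s⁻¹.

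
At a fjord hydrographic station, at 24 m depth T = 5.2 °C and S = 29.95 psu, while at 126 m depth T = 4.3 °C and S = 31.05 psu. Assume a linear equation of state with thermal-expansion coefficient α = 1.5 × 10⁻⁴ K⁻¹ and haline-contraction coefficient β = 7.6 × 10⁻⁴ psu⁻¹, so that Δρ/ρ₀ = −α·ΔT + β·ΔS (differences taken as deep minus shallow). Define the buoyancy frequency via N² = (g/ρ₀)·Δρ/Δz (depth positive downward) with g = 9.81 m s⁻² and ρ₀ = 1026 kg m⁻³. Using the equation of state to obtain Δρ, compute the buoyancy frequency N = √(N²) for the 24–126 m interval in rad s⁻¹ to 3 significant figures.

9.66 × 10⁻³ rad s⁻¹

ΔT = -0.9 K, ΔS = +1.10 psu (deep − shallow).
Δρ/ρ₀ = −αΔT + βΔS = 1.35 × 10⁻⁴ + 8.36 × 10⁻⁴ = 9.71 × 10⁻⁴, so Δρ ≈ 0.9962 kg m⁻³.
N² = (g/ρ₀)·Δρ/Δz = g·(Δρ/ρ₀)/Δz = 9.81 × 9.71 × 10⁻⁴ / 102 = 9.3387 × 10⁻⁵ s⁻².
N = √(9.3387 × 10⁻⁵) = 9.6637 × 10⁻³ rad s⁻¹ ≈ 9.66 × 10⁻³ rad s⁻¹.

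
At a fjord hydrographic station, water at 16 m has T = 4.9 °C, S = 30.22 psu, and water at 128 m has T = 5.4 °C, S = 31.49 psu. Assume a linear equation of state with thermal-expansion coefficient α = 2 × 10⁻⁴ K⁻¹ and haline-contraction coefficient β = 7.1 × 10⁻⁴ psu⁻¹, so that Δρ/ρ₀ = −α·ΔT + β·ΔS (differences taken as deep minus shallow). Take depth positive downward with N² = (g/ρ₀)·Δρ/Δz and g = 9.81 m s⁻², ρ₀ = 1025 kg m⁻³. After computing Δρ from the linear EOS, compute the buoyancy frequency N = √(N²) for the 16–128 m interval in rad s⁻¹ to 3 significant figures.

8.38 × 10⁻³ rad s⁻¹

ΔT = +0.5 K, ΔS = +1.27 psu (deep − shallow).
Δρ/ρ₀ = −αΔT + βΔS = -1.00 × 10⁻⁴ + 9.017 × 10⁻⁴ = 8.017 × 10⁻⁴, so Δρ ≈ 0.8217 kg m⁻³.
N² = (g/ρ₀)·Δρ/Δz = g·(Δρ/ρ₀)/Δz = 9.81 × 8.017 × 10⁻⁴ / 112 = 7.0220 × 10⁻⁵ s⁻².
N = √(7.0220 × 10⁻⁵) = 8.3797 × 10⁻³ rad s⁻¹ ≈ 8.38 × 10⁻³ rad s⁻¹.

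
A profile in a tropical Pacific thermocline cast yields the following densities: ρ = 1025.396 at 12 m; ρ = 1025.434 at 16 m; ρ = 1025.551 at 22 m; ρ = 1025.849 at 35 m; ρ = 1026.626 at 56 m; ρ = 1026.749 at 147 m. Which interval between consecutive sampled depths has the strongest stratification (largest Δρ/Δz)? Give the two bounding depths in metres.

35–56 m

Compute the density gradient over each adjacent pair:
  12–16 m: Δρ/Δz = 0.038/4 = 9.5 × 10⁻³ kg m⁻⁴
  16–22 m: Δρ/Δz = 0.117/6 = 0.019 kg m⁻⁴
  22–35 m: Δρ/Δz = 0.298/13 = 0.023 kg m⁻⁴
  35–56 m: Δρ/Δz = 0.777/21 = 0.037 kg m⁻⁴
  56–147 m: Δρ/Δz = 0.123/91 = 1.4 × 10⁻³ kg m⁻⁴
The largest gradient is in the 35–56 m interval — the pycnocline.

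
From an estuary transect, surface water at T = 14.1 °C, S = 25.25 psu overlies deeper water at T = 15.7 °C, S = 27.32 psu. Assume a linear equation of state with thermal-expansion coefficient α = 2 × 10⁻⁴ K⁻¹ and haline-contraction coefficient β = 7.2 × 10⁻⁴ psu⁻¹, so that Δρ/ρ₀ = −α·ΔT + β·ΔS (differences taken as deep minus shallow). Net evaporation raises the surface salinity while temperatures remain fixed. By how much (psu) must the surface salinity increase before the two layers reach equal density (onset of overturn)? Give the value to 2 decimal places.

Neutral buoyancy requires −α(T_deep − T_surf) + β(S_deep − S_surf′) = 0.
S_surf′ = S_deep − (α/β)·ΔT = 27.32 − (2 × 10⁻⁴/7.2 × 10⁻⁴)·(+1.6) = 26.8756 psu.
Increase required: 26.8756 − 25.25 = 1.6256 psu.

1.63 psu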